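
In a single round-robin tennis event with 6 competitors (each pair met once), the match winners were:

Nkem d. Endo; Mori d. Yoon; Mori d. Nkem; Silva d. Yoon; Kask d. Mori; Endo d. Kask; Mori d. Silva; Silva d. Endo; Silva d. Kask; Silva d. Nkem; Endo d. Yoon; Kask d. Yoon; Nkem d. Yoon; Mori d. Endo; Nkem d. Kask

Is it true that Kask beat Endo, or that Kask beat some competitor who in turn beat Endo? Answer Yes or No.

Kask did not beat Endo directly.
Kask beat Yoon, Mori. Of those, Mori beat Endo.

Yes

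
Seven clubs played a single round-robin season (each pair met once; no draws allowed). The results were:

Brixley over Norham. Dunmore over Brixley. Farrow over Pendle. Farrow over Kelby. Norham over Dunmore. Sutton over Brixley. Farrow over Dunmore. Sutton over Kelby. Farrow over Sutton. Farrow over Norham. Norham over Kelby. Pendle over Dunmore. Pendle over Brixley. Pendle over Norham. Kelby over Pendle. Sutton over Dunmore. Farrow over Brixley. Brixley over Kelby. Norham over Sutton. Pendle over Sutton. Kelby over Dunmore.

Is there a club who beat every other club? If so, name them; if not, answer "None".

Farrow has 6 wins out of 6 opponents — a perfect record.

Farrow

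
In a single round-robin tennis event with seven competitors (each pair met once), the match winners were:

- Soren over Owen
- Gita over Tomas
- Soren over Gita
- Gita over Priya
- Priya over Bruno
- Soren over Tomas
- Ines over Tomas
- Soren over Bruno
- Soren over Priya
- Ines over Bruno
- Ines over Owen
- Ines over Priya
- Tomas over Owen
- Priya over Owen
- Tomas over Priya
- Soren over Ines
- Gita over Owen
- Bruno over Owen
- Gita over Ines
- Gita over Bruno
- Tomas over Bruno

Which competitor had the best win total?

Win totals: Priya 2, Tomas 3, Ines 4, Owen 0, Soren 6, Bruno 1, Gita 5.
Soren leads with 6 wins (next highest: 5).

Soren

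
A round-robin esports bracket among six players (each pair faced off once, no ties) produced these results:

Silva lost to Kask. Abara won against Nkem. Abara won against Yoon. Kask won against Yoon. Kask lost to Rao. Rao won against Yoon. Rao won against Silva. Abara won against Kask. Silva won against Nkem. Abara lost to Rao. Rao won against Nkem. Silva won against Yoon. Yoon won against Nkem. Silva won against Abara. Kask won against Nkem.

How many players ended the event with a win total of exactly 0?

Win totals: Nkem 0, Rao 5, Kask 3, Abara 3, Yoon 1, Silva 3.
Exactly 0: Nkem — 1 player.

1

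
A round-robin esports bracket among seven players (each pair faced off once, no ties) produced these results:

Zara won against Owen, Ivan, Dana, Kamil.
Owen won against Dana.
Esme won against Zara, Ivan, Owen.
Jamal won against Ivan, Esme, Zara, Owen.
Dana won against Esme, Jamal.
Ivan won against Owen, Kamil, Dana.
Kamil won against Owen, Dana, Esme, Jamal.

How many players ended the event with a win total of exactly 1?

1

Win totals: Zara 4, Ivan 3, Esme 3, Owen 1, Kamil 4, Dana 2, Jamal 4.
Exactly 1: Owen — 1 player.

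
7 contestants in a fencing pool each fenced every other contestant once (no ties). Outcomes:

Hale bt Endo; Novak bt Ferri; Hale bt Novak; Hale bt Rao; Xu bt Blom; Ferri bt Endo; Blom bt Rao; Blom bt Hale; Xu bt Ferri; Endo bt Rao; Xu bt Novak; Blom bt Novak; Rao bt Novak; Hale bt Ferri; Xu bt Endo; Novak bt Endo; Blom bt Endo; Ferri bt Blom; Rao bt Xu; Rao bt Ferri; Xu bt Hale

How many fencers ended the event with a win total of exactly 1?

1

Win totals: Novak 2, Blom 4, Rao 3, Hale 4, Xu 5, Endo 1, Ferri 2.
Exactly 1: Endo — 1 fencer.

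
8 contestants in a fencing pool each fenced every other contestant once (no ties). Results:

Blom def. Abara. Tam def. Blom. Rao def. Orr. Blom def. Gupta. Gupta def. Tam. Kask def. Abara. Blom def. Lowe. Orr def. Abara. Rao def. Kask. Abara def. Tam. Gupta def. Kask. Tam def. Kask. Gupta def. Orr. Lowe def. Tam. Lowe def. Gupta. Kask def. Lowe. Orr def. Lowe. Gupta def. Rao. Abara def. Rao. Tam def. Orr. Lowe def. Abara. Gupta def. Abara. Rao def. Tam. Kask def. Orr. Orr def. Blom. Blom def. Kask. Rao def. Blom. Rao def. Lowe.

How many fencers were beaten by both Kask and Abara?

0

Kask beat: Lowe, Orr, Abara.
Abara beat: Rao, Tam.
No one was beaten by both.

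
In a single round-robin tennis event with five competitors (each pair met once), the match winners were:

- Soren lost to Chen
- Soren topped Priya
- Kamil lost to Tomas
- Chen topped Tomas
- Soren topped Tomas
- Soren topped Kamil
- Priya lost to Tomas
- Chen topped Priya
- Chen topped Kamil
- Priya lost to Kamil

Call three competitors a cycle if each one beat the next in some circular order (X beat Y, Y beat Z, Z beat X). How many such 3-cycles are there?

0

Of the C(5,3) = 10 triples, the cyclic ones are: none.
That is 0.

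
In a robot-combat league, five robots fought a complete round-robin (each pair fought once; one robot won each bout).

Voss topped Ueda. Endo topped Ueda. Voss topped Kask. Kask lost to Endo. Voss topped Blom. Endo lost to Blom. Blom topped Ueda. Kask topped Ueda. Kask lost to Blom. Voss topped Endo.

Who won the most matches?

Win totals: Endo 2, Kask 1, Voss 4, Blom 3, Ueda 0.
Voss leads with 4 wins (next highest: 3).

Voss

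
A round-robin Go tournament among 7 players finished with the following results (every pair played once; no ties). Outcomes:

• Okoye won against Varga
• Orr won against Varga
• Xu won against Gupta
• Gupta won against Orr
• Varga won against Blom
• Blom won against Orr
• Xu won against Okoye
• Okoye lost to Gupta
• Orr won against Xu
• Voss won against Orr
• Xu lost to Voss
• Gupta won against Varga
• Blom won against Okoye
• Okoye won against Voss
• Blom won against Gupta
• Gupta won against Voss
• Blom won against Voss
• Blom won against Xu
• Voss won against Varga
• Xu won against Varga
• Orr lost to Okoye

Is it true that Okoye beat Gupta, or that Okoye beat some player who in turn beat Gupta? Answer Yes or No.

Okoye did not beat Gupta directly.
Okoye beat Voss, Varga, Orr, but each of them lost to Gupta. No two-step path.

No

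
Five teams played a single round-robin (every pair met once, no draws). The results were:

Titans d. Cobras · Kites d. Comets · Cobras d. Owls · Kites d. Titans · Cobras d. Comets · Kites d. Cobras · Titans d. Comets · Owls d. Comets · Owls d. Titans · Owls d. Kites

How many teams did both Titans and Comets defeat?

Titans beat: Cobras, Comets.
Comets beat: no one.
No one was beaten by both.

0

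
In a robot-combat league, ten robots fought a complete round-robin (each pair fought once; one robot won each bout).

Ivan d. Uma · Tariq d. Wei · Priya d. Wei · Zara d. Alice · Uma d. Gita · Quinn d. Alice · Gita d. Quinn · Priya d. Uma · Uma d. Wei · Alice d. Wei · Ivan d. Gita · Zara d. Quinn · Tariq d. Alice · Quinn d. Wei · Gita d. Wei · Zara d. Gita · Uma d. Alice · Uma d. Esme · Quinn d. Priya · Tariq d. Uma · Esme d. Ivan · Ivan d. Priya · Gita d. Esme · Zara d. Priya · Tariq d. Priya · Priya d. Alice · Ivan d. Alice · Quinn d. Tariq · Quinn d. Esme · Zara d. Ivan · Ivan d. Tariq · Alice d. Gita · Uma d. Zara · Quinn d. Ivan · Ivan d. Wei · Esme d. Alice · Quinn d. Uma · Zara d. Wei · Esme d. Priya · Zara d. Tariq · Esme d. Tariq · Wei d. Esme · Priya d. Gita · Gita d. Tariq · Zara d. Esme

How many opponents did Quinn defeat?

7

Quinn's results: beat Alice, Ivan, Wei, Priya, Esme, Uma, Tariq; lost to Gita, Zara.
That is 7 wins.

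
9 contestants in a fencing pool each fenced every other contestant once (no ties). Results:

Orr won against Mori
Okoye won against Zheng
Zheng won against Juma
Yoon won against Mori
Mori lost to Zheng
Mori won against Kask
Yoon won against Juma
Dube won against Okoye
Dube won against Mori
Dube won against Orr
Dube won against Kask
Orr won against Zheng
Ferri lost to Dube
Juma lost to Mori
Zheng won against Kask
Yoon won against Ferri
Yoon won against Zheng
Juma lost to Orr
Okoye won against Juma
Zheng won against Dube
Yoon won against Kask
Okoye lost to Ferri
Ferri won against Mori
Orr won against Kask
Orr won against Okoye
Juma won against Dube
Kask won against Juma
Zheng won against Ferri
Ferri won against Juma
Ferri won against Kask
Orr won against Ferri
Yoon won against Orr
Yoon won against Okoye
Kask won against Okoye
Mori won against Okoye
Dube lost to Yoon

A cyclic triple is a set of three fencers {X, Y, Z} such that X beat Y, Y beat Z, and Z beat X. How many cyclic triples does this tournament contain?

10

Win totals: Okoye 2, Ferri 4, Dube 5, Kask 2, Yoon 8, Zheng 5, Juma 1, Mori 3, Orr 6.
A fencer with w wins dominates both others in C(w,2) triples; summing gives 1 + 6 + 10 + 1 + 28 + 10 + 0 + 3 + 15 = 74 transitive triples.
Total triples C(9,3) = 84, so cyclic triples = 84 − 74 = 10.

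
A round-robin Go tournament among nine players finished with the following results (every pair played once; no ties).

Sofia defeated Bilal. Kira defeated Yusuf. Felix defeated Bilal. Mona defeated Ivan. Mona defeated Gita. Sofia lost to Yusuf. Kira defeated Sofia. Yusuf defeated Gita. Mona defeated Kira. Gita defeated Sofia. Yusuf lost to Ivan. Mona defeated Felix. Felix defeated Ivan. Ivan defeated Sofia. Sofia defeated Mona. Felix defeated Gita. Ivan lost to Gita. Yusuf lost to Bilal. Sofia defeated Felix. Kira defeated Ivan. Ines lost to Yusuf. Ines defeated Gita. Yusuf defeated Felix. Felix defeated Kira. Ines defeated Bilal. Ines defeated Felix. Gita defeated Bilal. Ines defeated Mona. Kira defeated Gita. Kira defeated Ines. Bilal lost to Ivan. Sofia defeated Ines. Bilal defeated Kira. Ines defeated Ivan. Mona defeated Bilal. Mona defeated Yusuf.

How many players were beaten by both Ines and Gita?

Ines beat: Ivan, Mona, Gita, Bilal, Felix.
Gita beat: Ivan, Bilal, Sofia.
Both beat: Ivan, Bilal — 2.

2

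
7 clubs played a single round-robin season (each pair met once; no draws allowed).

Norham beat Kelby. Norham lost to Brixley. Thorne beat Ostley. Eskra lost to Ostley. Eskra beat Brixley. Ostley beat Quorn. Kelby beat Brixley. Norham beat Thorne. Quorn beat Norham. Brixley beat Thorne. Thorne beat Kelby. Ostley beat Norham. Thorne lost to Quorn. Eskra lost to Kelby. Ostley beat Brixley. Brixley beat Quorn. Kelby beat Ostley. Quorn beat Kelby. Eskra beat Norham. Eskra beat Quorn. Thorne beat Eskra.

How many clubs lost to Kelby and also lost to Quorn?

0

Kelby beat: Ostley, Brixley, Eskra.
Quorn beat: Kelby, Thorne, Norham.
No one was beaten by both.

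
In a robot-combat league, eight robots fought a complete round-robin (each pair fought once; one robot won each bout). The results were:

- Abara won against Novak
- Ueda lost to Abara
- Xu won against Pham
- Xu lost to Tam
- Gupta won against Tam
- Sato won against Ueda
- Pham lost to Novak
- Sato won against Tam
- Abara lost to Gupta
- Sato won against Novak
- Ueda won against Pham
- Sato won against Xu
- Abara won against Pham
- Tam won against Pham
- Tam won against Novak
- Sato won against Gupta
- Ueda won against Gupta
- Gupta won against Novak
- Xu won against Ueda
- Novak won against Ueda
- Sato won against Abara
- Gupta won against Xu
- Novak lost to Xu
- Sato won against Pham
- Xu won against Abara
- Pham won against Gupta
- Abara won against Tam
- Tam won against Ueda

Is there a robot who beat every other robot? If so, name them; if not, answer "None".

Sato

Sato has 7 wins out of 7 opponents — a perfect record.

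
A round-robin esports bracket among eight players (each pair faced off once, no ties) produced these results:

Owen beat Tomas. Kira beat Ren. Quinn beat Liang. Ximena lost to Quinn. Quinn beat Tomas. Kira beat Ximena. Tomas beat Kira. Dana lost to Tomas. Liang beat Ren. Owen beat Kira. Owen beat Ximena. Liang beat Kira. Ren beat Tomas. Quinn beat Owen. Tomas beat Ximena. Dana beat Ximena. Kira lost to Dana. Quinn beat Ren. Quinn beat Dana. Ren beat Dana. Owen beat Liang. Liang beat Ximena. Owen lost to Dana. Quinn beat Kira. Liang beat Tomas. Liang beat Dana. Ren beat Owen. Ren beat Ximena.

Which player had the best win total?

Win totals: Owen 4, Liang 5, Tomas 3, Kira 2, Ximena 0, Ren 4, Dana 3, Quinn 7.
Quinn leads with 7 wins (next highest: 5).

Quinn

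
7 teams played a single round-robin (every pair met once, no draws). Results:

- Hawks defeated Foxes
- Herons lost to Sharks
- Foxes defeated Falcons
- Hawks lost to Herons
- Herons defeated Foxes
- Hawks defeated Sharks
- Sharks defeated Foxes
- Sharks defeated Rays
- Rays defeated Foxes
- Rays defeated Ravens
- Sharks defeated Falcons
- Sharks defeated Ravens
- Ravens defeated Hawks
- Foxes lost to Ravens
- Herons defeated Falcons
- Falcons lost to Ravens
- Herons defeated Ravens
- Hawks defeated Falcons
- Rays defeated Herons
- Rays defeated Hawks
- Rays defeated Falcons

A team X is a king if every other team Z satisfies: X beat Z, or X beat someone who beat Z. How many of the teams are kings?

Ravens cannot reach Rays, Herons in two steps.
Hawks reaches everyone (king).
Sharks reaches everyone (king).
Falcons cannot reach Ravens, Hawks, Sharks, Rays, Foxes, Herons in two steps.
Rays reaches everyone (king).
Foxes cannot reach Ravens, Hawks, Sharks, Rays, Herons in two steps.
Herons cannot reach Rays in two steps.
Kings: Hawks, Sharks, Rays — 3.

3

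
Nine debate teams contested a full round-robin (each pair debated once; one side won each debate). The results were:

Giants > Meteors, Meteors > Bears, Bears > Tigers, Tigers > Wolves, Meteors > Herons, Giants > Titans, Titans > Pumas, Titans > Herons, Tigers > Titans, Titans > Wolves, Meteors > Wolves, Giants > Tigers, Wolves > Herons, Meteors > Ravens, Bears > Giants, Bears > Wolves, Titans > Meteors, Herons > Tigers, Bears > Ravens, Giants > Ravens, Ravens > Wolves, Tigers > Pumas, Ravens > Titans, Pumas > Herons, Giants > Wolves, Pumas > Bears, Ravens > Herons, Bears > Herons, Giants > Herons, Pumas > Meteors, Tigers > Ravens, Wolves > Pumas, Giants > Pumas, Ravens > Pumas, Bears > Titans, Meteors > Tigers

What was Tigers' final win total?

4

Tigers' results: beat Ravens, Wolves, Titans, Pumas; lost to Bears, Herons, Giants, Meteors.
That is 4 wins.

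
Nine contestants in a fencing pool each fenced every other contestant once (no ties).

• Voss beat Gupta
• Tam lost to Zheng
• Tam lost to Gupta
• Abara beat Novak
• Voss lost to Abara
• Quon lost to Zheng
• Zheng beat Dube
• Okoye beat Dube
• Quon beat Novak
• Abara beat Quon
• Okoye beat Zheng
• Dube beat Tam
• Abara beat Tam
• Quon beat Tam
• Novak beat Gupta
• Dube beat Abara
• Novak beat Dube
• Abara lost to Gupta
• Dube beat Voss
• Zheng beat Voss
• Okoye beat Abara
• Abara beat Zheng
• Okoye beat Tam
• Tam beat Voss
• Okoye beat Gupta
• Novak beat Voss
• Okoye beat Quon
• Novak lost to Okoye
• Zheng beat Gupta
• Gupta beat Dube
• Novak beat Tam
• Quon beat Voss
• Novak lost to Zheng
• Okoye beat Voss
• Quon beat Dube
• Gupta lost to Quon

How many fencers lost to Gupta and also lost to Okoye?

3

Gupta beat: Tam, Dube, Abara.
Okoye beat: Tam, Gupta, Voss, Dube, Abara, Quon, Novak, Zheng.
Both beat: Tam, Dube, Abara — 3.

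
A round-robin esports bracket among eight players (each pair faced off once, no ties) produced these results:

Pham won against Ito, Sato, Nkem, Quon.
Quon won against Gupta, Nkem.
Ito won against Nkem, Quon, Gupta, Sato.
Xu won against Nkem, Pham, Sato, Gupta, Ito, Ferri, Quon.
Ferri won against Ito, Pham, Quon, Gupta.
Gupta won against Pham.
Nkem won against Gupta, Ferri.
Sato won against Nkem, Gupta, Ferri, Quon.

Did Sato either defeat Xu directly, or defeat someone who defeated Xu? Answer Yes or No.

No

Sato did not beat Xu directly.
Sato beat Gupta, Ferri, Nkem, Quon, but each of them lost to Xu. No two-step path.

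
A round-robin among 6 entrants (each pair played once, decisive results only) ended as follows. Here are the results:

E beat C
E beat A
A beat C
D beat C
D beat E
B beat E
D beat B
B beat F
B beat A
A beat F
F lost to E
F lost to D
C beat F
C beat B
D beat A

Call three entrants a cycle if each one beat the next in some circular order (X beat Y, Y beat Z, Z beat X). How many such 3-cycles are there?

2

Of the C(6,3) = 20 triples, the cyclic ones are: {A, B, C}; {B, C, E}.
That is 2.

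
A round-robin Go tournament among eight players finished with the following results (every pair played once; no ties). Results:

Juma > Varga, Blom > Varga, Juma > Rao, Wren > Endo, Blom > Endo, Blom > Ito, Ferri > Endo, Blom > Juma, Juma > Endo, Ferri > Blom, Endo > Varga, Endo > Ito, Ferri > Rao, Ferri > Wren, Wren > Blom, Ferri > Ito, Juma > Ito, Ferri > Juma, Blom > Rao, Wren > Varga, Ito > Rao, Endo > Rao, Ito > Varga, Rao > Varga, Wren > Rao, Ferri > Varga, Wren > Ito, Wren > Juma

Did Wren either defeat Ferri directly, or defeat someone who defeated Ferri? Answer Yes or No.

Wren did not beat Ferri directly.
Wren beat Blom, Endo, Juma, Rao, Varga, Ito, but each of them lost to Ferri. No two-step path.

No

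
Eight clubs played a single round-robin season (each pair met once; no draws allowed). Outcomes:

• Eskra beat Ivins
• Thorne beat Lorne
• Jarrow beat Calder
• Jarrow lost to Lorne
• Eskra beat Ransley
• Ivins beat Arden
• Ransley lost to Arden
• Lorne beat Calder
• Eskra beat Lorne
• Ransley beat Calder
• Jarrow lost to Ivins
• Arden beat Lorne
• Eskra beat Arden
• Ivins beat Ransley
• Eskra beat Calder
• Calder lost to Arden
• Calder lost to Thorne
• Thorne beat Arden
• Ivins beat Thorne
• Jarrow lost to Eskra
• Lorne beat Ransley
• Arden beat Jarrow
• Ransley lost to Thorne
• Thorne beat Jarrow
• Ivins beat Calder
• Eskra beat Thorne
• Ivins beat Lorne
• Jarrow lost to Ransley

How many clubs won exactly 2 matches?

1

Win totals: Thorne 5, Jarrow 1, Eskra 7, Arden 4, Ivins 6, Calder 0, Lorne 3, Ransley 2.
Exactly 2: Ransley — 1 club.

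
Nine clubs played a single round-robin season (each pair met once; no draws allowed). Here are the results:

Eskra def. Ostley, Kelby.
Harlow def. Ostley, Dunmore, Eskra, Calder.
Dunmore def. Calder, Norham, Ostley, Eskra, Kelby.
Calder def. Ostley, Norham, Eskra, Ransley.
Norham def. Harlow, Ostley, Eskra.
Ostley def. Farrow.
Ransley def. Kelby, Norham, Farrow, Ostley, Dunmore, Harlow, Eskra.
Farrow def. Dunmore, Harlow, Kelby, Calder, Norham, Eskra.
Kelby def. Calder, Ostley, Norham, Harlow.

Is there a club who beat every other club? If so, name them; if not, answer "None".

Highest win total is Ransley with 7 (out of 8 possible).
Ransley lost to Calder, so no club went undefeated.

None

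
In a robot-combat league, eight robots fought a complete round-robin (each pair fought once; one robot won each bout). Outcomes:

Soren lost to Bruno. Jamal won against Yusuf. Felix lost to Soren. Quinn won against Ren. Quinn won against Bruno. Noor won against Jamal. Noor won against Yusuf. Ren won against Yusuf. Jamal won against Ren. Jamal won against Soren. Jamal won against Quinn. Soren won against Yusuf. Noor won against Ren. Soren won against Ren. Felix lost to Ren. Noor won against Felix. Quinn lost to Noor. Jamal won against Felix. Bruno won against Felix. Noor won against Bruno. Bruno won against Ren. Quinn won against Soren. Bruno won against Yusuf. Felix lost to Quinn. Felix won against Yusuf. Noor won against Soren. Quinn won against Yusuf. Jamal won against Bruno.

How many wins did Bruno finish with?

4

Bruno's results: beat Ren, Felix, Soren, Yusuf; lost to Quinn, Noor, Jamal.
That is 4 wins.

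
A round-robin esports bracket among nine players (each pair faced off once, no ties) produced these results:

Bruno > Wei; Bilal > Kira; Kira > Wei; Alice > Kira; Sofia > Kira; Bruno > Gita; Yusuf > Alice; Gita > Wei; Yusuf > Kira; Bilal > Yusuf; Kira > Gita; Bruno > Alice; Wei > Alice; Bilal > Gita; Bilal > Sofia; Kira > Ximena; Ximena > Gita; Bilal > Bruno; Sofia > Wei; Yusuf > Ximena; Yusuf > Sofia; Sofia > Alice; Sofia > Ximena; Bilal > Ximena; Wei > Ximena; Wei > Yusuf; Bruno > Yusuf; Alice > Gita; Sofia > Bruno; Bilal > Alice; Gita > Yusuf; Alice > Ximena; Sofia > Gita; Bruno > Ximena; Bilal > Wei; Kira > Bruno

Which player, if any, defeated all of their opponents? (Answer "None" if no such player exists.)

Bilal has 8 wins out of 8 opponents — a perfect record.

Bilal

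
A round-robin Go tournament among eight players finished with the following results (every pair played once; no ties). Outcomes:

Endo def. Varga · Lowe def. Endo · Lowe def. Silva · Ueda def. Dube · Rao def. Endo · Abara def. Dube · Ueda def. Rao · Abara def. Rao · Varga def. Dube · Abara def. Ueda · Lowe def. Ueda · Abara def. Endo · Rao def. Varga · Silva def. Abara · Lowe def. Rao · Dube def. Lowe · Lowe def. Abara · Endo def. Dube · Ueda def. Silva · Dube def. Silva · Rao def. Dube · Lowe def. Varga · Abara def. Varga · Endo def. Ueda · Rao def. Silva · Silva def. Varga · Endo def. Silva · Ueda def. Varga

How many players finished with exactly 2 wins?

Win totals: Rao 4, Abara 5, Dube 2, Varga 1, Lowe 6, Silva 2, Endo 4, Ueda 4.
Exactly 2: Dube, Silva — 2 players.

2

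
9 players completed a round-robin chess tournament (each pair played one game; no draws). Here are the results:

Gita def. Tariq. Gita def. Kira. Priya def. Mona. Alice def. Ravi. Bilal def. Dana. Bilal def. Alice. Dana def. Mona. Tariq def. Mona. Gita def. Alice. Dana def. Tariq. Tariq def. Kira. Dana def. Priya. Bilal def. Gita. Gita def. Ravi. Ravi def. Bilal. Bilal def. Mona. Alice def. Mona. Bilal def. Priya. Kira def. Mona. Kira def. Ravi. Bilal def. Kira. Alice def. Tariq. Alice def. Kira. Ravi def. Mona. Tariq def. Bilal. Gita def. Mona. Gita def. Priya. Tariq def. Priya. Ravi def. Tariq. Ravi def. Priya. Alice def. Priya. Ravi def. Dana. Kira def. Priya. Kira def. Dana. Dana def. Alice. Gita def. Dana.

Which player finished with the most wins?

Win totals: Alice 5, Ravi 5, Gita 7, Dana 4, Bilal 6, Tariq 4, Priya 1, Kira 4, Mona 0.
Gita leads with 7 wins (next highest: 6).

Gita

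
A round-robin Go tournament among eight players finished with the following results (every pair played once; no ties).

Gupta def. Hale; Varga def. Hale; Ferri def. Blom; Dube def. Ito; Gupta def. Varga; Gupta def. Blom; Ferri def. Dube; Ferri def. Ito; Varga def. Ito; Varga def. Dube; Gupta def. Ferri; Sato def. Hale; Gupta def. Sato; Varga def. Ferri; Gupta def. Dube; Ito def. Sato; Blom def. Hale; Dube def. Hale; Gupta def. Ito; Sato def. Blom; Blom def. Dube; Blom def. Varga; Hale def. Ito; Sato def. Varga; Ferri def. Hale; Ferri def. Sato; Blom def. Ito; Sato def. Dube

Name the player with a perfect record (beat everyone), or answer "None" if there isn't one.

Gupta

Gupta has 7 wins out of 7 opponents — a perfect record.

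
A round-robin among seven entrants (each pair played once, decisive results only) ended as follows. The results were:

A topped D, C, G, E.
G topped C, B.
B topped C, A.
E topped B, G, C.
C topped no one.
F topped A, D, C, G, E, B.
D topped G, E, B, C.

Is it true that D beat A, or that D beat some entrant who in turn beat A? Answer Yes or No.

Yes

D did not beat A directly.
D beat B, C, E, G. Of those, B beat A.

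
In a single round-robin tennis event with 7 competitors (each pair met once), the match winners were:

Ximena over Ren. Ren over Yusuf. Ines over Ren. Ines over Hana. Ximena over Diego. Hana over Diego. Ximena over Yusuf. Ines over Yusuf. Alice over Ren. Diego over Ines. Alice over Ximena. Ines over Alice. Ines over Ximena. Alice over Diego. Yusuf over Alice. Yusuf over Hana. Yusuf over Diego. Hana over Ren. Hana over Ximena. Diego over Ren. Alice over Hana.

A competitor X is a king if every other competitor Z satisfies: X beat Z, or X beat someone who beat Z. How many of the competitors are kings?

5

Ines reaches everyone (king).
Ximena reaches everyone (king).
Ren cannot reach Ines, Ximena in two steps.
Alice reaches everyone (king).
Diego reaches everyone (king).
Hana cannot reach Alice in two steps.
Yusuf reaches everyone (king).
Kings: Ines, Ximena, Alice, Diego, Yusuf — 5.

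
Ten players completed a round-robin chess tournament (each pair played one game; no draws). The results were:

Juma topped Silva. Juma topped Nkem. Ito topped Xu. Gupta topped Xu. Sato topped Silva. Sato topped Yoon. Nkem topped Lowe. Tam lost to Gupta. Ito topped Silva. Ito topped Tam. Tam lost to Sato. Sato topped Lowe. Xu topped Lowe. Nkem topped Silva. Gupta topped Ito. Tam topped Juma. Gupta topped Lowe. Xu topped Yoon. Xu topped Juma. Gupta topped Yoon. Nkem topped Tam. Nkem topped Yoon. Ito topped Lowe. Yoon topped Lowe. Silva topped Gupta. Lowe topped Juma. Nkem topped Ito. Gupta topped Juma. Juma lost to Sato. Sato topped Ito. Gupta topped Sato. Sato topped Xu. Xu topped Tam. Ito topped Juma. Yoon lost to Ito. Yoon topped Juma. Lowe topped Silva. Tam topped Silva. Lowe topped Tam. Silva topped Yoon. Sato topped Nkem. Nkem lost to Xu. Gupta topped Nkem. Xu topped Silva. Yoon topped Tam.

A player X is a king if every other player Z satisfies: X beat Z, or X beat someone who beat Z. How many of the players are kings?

Tam cannot reach Lowe, Xu, Ito, Sato in two steps.
Yoon cannot reach Gupta, Xu, Ito, Sato in two steps.
Nkem cannot reach Sato in two steps.
Lowe cannot reach Xu, Ito, Sato in two steps.
Gupta reaches everyone (king).
Xu cannot reach Sato in two steps.
Ito cannot reach Sato in two steps.
Juma cannot reach Xu, Sato in two steps.
Sato reaches everyone (king).
Silva reaches everyone (king).
Kings: Gupta, Sato, Silva — 3.

3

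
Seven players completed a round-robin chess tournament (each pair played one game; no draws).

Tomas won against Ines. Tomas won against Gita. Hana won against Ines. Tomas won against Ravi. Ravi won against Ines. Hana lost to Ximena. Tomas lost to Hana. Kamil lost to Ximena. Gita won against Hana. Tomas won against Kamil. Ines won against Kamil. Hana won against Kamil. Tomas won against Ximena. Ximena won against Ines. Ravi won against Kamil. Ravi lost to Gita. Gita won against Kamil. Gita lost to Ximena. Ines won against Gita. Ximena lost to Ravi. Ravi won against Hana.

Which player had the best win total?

Tomas

Win totals: Ravi 4, Ximena 4, Kamil 0, Gita 3, Tomas 5, Hana 3, Ines 2.
Tomas leads with 5 wins (next highest: 4).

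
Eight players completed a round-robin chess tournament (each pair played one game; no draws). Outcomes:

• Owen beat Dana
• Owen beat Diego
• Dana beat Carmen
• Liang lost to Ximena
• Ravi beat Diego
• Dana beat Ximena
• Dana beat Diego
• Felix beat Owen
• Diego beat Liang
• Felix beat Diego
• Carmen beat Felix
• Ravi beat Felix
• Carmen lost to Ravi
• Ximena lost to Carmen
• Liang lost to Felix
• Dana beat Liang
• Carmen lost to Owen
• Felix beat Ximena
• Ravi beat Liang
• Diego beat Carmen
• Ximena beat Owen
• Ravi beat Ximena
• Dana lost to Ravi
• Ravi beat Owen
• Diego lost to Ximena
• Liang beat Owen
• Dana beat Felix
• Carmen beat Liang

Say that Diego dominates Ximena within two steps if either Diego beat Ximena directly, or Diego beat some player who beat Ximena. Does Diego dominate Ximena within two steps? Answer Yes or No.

Yes

Diego did not beat Ximena directly.
Diego beat Carmen, Liang. Of those, Carmen beat Ximena.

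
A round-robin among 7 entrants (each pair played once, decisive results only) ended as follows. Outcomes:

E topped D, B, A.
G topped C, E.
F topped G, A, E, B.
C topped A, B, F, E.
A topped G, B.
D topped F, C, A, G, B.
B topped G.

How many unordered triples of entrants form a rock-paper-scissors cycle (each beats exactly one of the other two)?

Win totals: A 2, B 1, C 4, D 5, E 3, F 4, G 2.
An entrant with w wins dominates both others in C(w,2) triples; summing gives 1 + 0 + 6 + 10 + 3 + 6 + 1 = 27 transitive triples.
Total triples C(7,3) = 35, so cyclic triples = 35 − 27 = 8.

8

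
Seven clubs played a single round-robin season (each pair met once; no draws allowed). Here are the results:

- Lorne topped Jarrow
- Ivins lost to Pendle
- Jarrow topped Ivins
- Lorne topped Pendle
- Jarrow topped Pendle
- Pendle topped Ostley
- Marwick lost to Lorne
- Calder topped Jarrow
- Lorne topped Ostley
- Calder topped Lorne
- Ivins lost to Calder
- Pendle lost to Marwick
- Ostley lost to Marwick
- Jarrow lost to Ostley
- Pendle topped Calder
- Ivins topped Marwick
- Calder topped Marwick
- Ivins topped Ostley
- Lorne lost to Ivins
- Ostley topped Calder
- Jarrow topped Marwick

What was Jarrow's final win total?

3

Jarrow's results: beat Marwick, Pendle, Ivins; lost to Calder, Ostley, Lorne.
That is 3 wins.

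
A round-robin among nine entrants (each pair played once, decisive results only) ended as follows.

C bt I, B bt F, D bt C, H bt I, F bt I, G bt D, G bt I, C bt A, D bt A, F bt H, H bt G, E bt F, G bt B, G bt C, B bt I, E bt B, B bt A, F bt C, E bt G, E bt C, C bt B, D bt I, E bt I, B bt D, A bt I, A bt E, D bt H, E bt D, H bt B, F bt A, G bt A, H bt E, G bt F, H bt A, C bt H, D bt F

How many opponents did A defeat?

2

A's results: beat E, I; lost to B, C, D, F, G, H.
That is 2 wins.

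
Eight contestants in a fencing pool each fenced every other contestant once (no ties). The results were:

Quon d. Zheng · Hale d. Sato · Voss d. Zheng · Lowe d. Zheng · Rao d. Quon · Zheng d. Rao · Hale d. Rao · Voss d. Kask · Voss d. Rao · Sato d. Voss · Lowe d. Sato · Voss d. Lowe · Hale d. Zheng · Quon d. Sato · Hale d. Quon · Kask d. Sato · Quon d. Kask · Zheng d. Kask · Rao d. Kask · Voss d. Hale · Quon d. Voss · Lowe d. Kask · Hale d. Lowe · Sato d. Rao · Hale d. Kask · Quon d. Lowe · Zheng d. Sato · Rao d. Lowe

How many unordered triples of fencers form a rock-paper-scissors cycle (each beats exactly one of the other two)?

Win totals: Rao 3, Lowe 3, Zheng 3, Hale 6, Sato 2, Quon 5, Voss 5, Kask 1.
A fencer with w wins dominates both others in C(w,2) triples; summing gives 3 + 3 + 3 + 15 + 1 + 10 + 10 + 0 = 45 transitive triples.
Total triples C(8,3) = 56, so cyclic triples = 56 − 45 = 11.

11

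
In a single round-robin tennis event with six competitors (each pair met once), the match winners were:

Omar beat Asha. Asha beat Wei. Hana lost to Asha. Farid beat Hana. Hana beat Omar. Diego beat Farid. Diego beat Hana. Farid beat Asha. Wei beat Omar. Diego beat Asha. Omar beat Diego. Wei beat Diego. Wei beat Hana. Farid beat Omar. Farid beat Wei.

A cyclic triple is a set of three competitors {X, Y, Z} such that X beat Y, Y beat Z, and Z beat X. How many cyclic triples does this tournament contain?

Of the C(6,3) = 20 triples, the cyclic ones are: {Omar, Farid, Diego}; {Omar, Asha, Wei}; {Omar, Asha, Hana}; {Omar, Diego, Hana}; {Farid, Wei, Diego}; {Asha, Wei, Diego}.
That is 6.

6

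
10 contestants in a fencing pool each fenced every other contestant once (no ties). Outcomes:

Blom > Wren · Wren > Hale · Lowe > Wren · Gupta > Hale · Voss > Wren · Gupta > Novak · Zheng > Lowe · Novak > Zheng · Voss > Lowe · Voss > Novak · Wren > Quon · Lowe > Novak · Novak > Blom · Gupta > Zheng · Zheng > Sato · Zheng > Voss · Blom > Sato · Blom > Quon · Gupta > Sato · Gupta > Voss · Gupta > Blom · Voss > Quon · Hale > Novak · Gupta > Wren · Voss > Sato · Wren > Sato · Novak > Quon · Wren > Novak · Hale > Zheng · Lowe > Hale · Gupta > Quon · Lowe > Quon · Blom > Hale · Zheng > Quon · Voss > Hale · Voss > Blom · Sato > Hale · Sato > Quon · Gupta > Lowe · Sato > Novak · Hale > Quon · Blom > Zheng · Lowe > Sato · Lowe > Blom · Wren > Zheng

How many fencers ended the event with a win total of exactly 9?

Win totals: Gupta 9, Sato 3, Blom 5, Quon 0, Novak 3, Hale 3, Zheng 4, Wren 5, Lowe 6, Voss 7.
Exactly 9: Gupta — 1 fencer.

1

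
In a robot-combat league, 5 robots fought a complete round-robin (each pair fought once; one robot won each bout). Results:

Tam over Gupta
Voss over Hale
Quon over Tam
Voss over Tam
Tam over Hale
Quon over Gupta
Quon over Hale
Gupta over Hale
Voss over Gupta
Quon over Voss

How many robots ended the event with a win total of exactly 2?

Win totals: Voss 3, Hale 0, Tam 2, Quon 4, Gupta 1.
Exactly 2: Tam — 1 robot.

1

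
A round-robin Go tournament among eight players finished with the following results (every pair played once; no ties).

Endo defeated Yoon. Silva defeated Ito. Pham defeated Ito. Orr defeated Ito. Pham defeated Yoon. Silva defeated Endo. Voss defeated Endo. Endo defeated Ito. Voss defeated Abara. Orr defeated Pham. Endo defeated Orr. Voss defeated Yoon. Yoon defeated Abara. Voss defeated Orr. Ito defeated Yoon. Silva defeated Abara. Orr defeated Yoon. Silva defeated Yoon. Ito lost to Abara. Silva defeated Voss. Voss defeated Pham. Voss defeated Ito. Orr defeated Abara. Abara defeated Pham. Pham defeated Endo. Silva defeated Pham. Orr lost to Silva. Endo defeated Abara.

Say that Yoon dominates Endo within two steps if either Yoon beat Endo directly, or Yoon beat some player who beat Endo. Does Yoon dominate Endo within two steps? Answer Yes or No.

Yoon did not beat Endo directly.
Yoon beat Abara, but each of them lost to Endo. No two-step path.

No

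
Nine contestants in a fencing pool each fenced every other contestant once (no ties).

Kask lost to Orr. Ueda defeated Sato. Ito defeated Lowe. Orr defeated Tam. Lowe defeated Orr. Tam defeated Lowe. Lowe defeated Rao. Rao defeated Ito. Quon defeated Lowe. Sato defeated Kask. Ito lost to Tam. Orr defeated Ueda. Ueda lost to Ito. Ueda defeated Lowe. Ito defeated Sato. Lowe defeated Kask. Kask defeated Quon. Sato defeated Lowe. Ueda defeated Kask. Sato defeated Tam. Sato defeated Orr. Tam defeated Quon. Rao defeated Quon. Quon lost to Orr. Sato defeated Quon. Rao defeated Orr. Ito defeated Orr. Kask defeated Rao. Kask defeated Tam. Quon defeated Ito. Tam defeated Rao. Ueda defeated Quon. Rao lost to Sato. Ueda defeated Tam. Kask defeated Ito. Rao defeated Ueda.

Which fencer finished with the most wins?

Win totals: Ueda 5, Rao 4, Ito 4, Sato 6, Orr 4, Lowe 3, Tam 4, Quon 2, Kask 4.
Sato leads with 6 wins (next highest: 5).

Sato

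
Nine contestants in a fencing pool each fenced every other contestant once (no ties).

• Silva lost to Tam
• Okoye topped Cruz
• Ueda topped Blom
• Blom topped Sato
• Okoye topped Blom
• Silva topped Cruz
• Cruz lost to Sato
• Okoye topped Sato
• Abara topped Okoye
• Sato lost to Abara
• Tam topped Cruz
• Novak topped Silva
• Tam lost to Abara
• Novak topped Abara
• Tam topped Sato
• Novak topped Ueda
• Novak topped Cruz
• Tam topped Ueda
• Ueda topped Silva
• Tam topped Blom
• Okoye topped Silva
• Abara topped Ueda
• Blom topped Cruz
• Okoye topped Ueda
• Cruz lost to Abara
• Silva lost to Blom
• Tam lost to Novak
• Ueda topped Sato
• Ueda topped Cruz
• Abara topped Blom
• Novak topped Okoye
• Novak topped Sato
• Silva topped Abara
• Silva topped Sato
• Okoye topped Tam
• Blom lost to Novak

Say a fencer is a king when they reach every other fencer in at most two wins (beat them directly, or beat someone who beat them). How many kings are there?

Sato cannot reach Silva, Abara, Novak, Okoye, Ueda, Blom, Tam in two steps.
Silva cannot reach Novak in two steps.
Cruz cannot reach Sato, Silva, Abara, Novak, Okoye, Ueda, Blom, Tam in two steps.
Abara cannot reach Novak in two steps.
Novak reaches everyone (king).
Okoye cannot reach Novak in two steps.
Ueda cannot reach Novak, Okoye, Tam in two steps.
Blom cannot reach Novak, Okoye, Ueda, Tam in two steps.
Tam cannot reach Novak, Okoye in two steps.
Kings: Novak — 1.

1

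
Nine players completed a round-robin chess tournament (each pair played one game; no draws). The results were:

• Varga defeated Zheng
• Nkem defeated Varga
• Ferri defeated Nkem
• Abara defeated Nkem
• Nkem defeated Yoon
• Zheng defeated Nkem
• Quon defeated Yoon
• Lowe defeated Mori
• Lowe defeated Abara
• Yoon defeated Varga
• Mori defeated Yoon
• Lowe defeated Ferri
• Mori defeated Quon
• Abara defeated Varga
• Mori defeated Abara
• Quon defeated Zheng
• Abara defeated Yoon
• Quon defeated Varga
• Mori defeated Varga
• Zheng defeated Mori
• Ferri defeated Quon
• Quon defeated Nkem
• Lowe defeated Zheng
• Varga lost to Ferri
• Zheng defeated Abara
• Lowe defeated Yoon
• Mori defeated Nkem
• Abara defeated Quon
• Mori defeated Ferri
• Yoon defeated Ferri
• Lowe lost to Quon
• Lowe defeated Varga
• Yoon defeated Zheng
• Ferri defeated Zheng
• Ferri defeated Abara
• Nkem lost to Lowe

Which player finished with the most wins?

Win totals: Quon 5, Mori 6, Nkem 2, Abara 4, Zheng 3, Varga 1, Ferri 5, Lowe 7, Yoon 3.
Lowe leads with 7 wins (next highest: 6).

Lowe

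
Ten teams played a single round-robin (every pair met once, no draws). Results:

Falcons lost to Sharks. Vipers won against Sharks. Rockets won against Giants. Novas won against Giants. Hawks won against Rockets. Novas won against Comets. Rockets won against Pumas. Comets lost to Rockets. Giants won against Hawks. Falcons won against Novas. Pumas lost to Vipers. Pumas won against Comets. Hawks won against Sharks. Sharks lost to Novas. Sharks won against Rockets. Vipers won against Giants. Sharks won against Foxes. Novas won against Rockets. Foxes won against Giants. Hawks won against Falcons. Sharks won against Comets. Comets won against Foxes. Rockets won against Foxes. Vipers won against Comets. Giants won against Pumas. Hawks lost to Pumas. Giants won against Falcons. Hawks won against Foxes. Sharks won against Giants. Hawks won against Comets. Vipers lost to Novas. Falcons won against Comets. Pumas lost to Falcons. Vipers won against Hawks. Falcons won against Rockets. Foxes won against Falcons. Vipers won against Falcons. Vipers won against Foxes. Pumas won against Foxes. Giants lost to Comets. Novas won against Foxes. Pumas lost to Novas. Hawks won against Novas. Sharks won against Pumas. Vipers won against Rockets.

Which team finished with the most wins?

Vipers

Win totals: Falcons 4, Giants 3, Pumas 3, Vipers 8, Comets 2, Rockets 4, Foxes 2, Novas 7, Sharks 6, Hawks 6.
Vipers leads with 8 wins (next highest: 7).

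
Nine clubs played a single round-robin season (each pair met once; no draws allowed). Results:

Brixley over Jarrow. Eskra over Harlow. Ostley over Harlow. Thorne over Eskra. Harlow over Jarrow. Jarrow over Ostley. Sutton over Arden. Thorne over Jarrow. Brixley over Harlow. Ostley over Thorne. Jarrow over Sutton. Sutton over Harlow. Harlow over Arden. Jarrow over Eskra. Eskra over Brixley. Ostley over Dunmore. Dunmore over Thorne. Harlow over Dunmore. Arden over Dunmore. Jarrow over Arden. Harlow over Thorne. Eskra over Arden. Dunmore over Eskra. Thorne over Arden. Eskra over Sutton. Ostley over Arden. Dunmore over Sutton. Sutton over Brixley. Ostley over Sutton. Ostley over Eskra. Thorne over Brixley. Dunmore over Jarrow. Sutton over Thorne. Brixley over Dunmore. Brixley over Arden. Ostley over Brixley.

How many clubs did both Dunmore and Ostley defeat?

Dunmore beat: Sutton, Eskra, Thorne, Jarrow.
Ostley beat: Brixley, Sutton, Eskra, Thorne, Dunmore, Harlow, Arden.
Both beat: Sutton, Eskra, Thorne — 3.

3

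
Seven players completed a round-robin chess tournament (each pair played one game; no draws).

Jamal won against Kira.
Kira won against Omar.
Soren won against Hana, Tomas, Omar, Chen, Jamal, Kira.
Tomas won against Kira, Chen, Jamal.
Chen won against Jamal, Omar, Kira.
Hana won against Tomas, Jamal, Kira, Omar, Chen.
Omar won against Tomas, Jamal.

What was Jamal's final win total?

Jamal's results: beat Kira; lost to Omar, Tomas, Chen, Hana, Soren.
That is 1 win.

1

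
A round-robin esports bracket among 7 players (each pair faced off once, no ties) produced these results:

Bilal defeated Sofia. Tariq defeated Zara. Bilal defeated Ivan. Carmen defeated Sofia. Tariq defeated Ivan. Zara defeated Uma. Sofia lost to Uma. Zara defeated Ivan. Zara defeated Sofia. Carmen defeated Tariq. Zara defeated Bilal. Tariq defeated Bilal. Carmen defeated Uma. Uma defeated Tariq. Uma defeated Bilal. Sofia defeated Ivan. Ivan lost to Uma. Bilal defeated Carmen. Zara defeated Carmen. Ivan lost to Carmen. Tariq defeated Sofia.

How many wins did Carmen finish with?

Carmen's results: beat Uma, Ivan, Tariq, Sofia; lost to Zara, Bilal.
That is 4 wins.

4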